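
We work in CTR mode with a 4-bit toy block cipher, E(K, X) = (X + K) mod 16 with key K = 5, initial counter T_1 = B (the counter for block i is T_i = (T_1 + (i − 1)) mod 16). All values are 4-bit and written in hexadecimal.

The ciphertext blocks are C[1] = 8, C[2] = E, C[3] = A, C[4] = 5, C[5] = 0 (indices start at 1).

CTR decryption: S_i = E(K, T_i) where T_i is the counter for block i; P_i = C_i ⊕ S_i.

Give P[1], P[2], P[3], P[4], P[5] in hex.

P[1]: T = B, S = E(K, T) = 0; 8 ⊕ 0 = 8.
P[2]: T = C, S = E(K, T) = 1; E ⊕ 1 = F.
P[3]: T = D, S = E(K, T) = 2; A ⊕ 2 = 8.
P[4]: T = E, S = E(K, T) = 3; 5 ⊕ 3 = 6.
P[5]: T = F, S = E(K, T) = 4; 0 ⊕ 4 = 4.

P[1] = 8, P[2] = F, P[3] = 8, P[4] = 6, P[5] = 4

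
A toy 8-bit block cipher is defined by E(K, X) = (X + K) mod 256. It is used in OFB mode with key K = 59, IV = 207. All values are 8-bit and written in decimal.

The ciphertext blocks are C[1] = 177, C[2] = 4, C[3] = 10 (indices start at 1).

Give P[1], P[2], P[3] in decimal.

P[1] = 187, P[2] = 65, P[3] = 138

OFB decryption: S_i = E(K, S_{i−1}) with S_{0} = IV; P_i = C_i ⊕ S_i.
P[1]: S = E(K, 207) = 10; 177 ⊕ 10 = 187.
P[2]: S = E(K, 10) = 69; 4 ⊕ 69 = 65.
P[3]: S = E(K, 69) = 128; 10 ⊕ 128 = 138.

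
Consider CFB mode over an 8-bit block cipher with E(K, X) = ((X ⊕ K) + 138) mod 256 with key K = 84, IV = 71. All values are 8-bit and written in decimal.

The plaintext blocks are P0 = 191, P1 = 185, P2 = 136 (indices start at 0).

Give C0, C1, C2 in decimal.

C0 = 34, C1 = 185, C2 = 255

CFB encryption: C_i = P_i ⊕ E(K, C_{i−1}), with C_{−1} = IV.
C0: E(K, 71) = 157; 191 ⊕ 157 = 34.
C1: E(K, 34) = 0; 185 ⊕ 0 = 185.
C2: E(K, 185) = 119; 136 ⊕ 119 = 255.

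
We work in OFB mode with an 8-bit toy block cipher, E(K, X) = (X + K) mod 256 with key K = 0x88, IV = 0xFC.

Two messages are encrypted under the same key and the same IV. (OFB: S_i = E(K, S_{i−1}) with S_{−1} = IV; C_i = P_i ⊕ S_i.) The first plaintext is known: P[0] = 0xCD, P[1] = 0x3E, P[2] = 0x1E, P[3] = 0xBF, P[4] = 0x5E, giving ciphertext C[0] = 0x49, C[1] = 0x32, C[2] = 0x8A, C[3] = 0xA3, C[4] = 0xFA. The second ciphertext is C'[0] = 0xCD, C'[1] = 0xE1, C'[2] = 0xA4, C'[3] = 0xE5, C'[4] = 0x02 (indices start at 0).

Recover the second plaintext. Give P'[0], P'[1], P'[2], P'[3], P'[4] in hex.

P'[0] = 0x49, P'[1] = 0xED, P'[2] = 0x30, P'[3] = 0xF9, P'[4] = 0xA6

In OFB with a reused IV, both messages share the same keystream S_i, so C_i ⊕ C'_i = P_i ⊕ P'_i and thus P'_i = P_i ⊕ C_i ⊕ C'_i.
P'[0]: 0xCD ⊕ 0x49 ⊕ 0xCD = 0x49.
P'[1]: 0x3E ⊕ 0x32 ⊕ 0xE1 = 0xED.
P'[2]: 0x1E ⊕ 0x8A ⊕ 0xA4 = 0x30.
P'[3]: 0xBF ⊕ 0xA3 ⊕ 0xE5 = 0xF9.
P'[4]: 0x5E ⊕ 0xFA ⊕ 0x02 = 0xA6.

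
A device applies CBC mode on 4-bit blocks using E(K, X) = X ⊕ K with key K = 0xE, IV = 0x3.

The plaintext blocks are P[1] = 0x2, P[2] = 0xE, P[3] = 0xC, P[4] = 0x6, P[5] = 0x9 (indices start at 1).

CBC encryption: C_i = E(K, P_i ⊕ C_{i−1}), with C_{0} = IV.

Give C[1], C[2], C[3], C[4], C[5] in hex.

C[1] = 0xF, C[2] = 0xF, C[3] = 0xD, C[4] = 0x5, C[5] = 0x2

C[1]: P[1] ⊕ 0x3 = 0x1; E(K, 0x1) = 0xF.
C[2]: P[2] ⊕ 0xF = 0x1; E(K, 0x1) = 0xF.
C[3]: P[3] ⊕ 0xF = 0x3; E(K, 0x3) = 0xD.
C[4]: P[4] ⊕ 0xD = 0xB; E(K, 0xB) = 0x5.
C[5]: P[5] ⊕ 0x5 = 0xC; E(K, 0xC) = 0x2.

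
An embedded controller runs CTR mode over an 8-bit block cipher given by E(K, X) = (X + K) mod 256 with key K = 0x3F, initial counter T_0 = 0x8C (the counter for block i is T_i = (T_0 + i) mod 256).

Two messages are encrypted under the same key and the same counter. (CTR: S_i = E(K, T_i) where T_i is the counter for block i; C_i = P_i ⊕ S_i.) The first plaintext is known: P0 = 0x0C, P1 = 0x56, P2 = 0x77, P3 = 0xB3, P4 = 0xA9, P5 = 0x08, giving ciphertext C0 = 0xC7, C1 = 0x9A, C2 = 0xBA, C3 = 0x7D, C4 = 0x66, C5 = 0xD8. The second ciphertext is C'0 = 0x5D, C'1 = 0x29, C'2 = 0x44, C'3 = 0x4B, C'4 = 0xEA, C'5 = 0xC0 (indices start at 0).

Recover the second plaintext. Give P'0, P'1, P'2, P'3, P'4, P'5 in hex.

In CTR with a reused counter, both messages share the same keystream S_i, so C_i ⊕ C'_i = P_i ⊕ P'_i and thus P'_i = P_i ⊕ C_i ⊕ C'_i.
P'0: 0x0C ⊕ 0xC7 ⊕ 0x5D = 0x96.
P'1: 0x56 ⊕ 0x9A ⊕ 0x29 = 0xE5.
P'2: 0x77 ⊕ 0xBA ⊕ 0x44 = 0x89.
P'3: 0xB3 ⊕ 0x7D ⊕ 0x4B = 0x85.
P'4: 0xA9 ⊕ 0x66 ⊕ 0xEA = 0x25.
P'5: 0x08 ⊕ 0xD8 ⊕ 0xC0 = 0x10.

P'0 = 0x96, P'1 = 0xE5, P'2 = 0x89, P'3 = 0x85, P'4 = 0x25, P'5 = 0x10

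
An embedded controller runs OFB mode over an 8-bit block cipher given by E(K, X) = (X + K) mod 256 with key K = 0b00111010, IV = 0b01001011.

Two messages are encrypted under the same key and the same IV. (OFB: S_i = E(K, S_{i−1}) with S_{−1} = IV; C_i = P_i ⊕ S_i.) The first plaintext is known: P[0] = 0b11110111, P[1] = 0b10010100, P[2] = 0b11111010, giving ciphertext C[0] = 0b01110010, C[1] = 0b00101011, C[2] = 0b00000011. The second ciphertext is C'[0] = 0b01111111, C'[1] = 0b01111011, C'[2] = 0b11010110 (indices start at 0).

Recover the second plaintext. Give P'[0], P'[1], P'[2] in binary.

In OFB with a reused IV, both messages share the same keystream S_i, so C_i ⊕ C'_i = P_i ⊕ P'_i and thus P'_i = P_i ⊕ C_i ⊕ C'_i.
P'[0]: 0b11110111 ⊕ 0b01110010 ⊕ 0b01111111 = 0b11111010.
P'[1]: 0b10010100 ⊕ 0b00101011 ⊕ 0b01111011 = 0b11000100.
P'[2]: 0b11111010 ⊕ 0b00000011 ⊕ 0b11010110 = 0b00101111.

P'[0] = 0b11111010, P'[1] = 0b11000100, P'[2] = 0b00101111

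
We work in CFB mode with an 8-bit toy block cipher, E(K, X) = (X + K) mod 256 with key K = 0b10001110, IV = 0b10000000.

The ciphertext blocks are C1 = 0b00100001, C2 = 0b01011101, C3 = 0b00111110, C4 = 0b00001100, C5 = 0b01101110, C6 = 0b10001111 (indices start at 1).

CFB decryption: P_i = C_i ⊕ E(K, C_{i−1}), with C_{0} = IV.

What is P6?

P6 = 0b01110011

P6: E(K, 0b01101110) = 0b11111100; 0b10001111 ⊕ 0b11111100 = 0b01110011.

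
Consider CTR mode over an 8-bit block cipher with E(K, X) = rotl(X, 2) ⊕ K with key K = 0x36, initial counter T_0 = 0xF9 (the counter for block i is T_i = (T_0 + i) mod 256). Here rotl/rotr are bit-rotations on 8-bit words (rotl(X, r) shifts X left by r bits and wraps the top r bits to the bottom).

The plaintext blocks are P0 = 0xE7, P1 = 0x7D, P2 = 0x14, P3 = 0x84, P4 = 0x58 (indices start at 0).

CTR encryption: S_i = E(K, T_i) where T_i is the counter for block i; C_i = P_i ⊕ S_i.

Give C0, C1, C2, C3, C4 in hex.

C0 = 0x36, C1 = 0xA0, C2 = 0xCD, C3 = 0x41, C4 = 0x99

C0: T = 0xF9, S = E(K, T) = 0xD1; 0xE7 ⊕ 0xD1 = 0x36.
C1: T = 0xFA, S = E(K, T) = 0xDD; 0x7D ⊕ 0xDD = 0xA0.
C2: T = 0xFB, S = E(K, T) = 0xD9; 0x14 ⊕ 0xD9 = 0xCD.
C3: T = 0xFC, S = E(K, T) = 0xC5; 0x84 ⊕ 0xC5 = 0x41.
C4: T = 0xFD, S = E(K, T) = 0xC1; 0x58 ⊕ 0xC1 = 0x99.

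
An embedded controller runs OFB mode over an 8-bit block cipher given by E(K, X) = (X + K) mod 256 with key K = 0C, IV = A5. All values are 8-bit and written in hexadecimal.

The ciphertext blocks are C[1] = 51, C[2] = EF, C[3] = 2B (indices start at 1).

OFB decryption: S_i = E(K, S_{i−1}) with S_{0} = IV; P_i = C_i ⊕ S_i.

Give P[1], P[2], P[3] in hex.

P[1]: S = E(K, A5) = B1; 51 ⊕ B1 = E0.
P[2]: S = E(K, B1) = BD; EF ⊕ BD = 52.
P[3]: S = E(K, BD) = C9; 2B ⊕ C9 = E2.

P[1] = E0, P[2] = 52, P[3] = E2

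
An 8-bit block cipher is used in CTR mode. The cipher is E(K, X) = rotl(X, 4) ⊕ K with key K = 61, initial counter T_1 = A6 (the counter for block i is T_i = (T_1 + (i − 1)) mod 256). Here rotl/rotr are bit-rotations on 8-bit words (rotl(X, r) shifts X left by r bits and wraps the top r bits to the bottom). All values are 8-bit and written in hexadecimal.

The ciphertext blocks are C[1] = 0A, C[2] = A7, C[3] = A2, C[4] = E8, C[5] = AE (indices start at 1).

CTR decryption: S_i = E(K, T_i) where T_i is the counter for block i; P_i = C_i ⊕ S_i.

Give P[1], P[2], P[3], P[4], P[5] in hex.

P[1] = 01, P[2] = BC, P[3] = 49, P[4] = 13, P[5] = 65

P[1]: T = A6, S = E(K, T) = 0B; 0A ⊕ 0B = 01.
P[2]: T = A7, S = E(K, T) = 1B; A7 ⊕ 1B = BC.
P[3]: T = A8, S = E(K, T) = EB; A2 ⊕ EB = 49.
P[4]: T = A9, S = E(K, T) = FB; E8 ⊕ FB = 13.
P[5]: T = AA, S = E(K, T) = CB; AE ⊕ CB = 65.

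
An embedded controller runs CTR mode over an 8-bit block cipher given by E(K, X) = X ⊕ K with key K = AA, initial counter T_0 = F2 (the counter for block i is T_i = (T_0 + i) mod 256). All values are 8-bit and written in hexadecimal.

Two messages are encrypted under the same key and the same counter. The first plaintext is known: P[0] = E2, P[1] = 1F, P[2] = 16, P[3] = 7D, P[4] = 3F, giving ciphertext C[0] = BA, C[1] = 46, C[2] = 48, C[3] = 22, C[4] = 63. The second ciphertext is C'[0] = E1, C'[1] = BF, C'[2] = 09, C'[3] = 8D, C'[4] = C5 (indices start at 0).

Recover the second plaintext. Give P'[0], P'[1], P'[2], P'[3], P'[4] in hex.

P'[0] = B9, P'[1] = E6, P'[2] = 57, P'[3] = D2, P'[4] = 99

In CTR with a reused counter, both messages share the same keystream S_i, so C_i ⊕ C'_i = P_i ⊕ P'_i and thus P'_i = P_i ⊕ C_i ⊕ C'_i.
P'[0]: E2 ⊕ BA ⊕ E1 = B9.
P'[1]: 1F ⊕ 46 ⊕ BF = E6.
P'[2]: 16 ⊕ 48 ⊕ 09 = 57.
P'[3]: 7D ⊕ 22 ⊕ 8D = D2.
P'[4]: 3F ⊕ 63 ⊕ C5 = 99.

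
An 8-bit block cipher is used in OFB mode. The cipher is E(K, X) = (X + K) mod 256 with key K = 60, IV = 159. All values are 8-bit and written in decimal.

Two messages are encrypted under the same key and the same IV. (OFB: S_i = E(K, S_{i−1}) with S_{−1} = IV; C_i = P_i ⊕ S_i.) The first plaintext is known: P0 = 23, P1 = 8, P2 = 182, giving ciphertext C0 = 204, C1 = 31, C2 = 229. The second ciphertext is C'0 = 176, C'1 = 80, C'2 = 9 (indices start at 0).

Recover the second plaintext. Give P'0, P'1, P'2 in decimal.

In OFB with a reused IV, both messages share the same keystream S_i, so C_i ⊕ C'_i = P_i ⊕ P'_i and thus P'_i = P_i ⊕ C_i ⊕ C'_i.
P'0: 23 ⊕ 204 ⊕ 176 = 107.
P'1: 8 ⊕ 31 ⊕ 80 = 71.
P'2: 182 ⊕ 229 ⊕ 9 = 90.

P'0 = 107, P'1 = 71, P'2 = 90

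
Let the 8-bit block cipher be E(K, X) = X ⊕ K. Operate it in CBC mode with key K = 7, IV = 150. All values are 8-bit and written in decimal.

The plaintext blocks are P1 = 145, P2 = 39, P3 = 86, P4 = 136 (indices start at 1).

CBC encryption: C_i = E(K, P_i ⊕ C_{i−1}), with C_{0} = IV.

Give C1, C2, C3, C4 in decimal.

C1 = 0, C2 = 32, C3 = 113, C4 = 254

C1: P1 ⊕ 150 = 7; E(K, 7) = 0.
C2: P2 ⊕ 0 = 39; E(K, 39) = 32.
C3: P3 ⊕ 32 = 118; E(K, 118) = 113.
C4: P4 ⊕ 113 = 249; E(K, 249) = 254.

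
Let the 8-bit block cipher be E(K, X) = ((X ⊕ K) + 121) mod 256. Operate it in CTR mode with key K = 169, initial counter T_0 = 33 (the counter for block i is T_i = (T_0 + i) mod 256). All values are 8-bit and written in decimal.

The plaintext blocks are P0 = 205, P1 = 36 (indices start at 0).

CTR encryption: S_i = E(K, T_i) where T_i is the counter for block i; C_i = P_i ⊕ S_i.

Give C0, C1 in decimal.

C0 = 204, C1 = 32

C0: T = 33, S = E(K, T) = 1; 205 ⊕ 1 = 204.
C1: T = 34, S = E(K, T) = 4; 36 ⊕ 4 = 32.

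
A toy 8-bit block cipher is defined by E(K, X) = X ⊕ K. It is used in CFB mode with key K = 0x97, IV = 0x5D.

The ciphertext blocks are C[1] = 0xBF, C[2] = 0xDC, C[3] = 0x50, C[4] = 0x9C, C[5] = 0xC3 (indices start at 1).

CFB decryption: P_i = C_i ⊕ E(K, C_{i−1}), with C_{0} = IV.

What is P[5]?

P[5] = 0xC8

P[5]: E(K, 0x9C) = 0x0B; 0xC3 ⊕ 0x0B = 0xC8.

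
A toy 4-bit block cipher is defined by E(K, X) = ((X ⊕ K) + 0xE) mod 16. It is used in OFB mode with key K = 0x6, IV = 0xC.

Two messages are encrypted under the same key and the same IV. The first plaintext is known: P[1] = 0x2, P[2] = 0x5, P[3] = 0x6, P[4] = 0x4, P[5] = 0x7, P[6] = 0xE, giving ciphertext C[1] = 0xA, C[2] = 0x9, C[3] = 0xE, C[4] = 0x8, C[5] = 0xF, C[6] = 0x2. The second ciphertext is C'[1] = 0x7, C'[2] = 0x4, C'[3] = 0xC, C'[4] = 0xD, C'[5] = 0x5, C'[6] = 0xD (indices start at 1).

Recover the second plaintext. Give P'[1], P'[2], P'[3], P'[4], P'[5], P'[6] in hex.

In OFB with a reused IV, both messages share the same keystream S_i, so C_i ⊕ C'_i = P_i ⊕ P'_i and thus P'_i = P_i ⊕ C_i ⊕ C'_i.
P'[1]: 0x2 ⊕ 0xA ⊕ 0x7 = 0xF.
P'[2]: 0x5 ⊕ 0x9 ⊕ 0x4 = 0x8.
P'[3]: 0x6 ⊕ 0xE ⊕ 0xC = 0x4.
P'[4]: 0x4 ⊕ 0x8 ⊕ 0xD = 0x1.
P'[5]: 0x7 ⊕ 0xF ⊕ 0x5 = 0xD.
P'[6]: 0xE ⊕ 0x2 ⊕ 0xD = 0x1.

P'[1] = 0xF, P'[2] = 0x8, P'[3] = 0x4, P'[4] = 0x1, P'[5] = 0xD, P'[6] = 0x1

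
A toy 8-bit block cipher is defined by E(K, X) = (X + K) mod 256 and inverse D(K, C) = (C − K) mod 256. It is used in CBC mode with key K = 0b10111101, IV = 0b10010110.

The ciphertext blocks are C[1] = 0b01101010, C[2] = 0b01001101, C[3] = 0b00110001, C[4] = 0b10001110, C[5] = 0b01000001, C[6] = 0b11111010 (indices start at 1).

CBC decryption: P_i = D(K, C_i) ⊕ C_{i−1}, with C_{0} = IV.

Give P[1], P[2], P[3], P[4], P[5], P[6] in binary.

P[1]: D(K, 0b01101010) = 0b10101101; 0b10101101 ⊕ 0b10010110 = 0b00111011.
P[2]: D(K, 0b01001101) = 0b10010000; 0b10010000 ⊕ 0b01101010 = 0b11111010.
P[3]: D(K, 0b00110001) = 0b01110100; 0b01110100 ⊕ 0b01001101 = 0b00111001.
P[4]: D(K, 0b10001110) = 0b11010001; 0b11010001 ⊕ 0b00110001 = 0b11100000.
P[5]: D(K, 0b01000001) = 0b10000100; 0b10000100 ⊕ 0b10001110 = 0b00001010.
P[6]: D(K, 0b11111010) = 0b00111101; 0b00111101 ⊕ 0b01000001 = 0b01111100.

P[1] = 0b00111011, P[2] = 0b11111010, P[3] = 0b00111001, P[4] = 0b11100000, P[5] = 0b00001010, P[6] = 0b01111100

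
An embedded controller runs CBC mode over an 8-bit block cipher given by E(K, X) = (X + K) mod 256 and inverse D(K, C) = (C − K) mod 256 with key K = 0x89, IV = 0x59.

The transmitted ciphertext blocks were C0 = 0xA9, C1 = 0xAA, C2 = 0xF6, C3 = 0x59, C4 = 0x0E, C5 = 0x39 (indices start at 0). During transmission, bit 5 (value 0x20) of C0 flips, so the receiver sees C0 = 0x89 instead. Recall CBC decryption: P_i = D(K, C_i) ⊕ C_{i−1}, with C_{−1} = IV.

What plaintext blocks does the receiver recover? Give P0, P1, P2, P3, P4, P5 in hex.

P0 = 0x59, P1 = 0xA8, P2 = 0xC7, P3 = 0x26, P4 = 0xDC, P5 = 0xBE

Only C0 changed, to 0x89. In CBC, a change in C_i garbles P_i and flips the same bit in P_{i+1}. Decrypting the received ciphertext:
P0: D(K, 0x89) = 0x00; 0x00 ⊕ 0x59 = 0x59.
P1: D(K, 0xAA) = 0x21; 0x21 ⊕ 0x89 = 0xA8.
P2: D(K, 0xF6) = 0x6D; 0x6D ⊕ 0xAA = 0xC7.
P3: D(K, 0x59) = 0xD0; 0xD0 ⊕ 0xF6 = 0x26.
P4: D(K, 0x0E) = 0x85; 0x85 ⊕ 0x59 = 0xDC.
P5: D(K, 0x39) = 0xB0; 0xB0 ⊕ 0x0E = 0xBE.
Blocks that differ from the original plaintext: P0, P1.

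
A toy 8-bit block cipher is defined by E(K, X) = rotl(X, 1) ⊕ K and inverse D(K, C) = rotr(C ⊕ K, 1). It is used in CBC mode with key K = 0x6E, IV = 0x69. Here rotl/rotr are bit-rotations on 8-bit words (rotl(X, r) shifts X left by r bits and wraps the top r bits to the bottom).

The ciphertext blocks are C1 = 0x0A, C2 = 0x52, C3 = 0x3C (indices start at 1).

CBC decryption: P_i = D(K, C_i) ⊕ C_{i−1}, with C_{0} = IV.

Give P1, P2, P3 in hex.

P1 = 0x5B, P2 = 0x14, P3 = 0x7B

P1: D(K, 0x0A) = 0x32; 0x32 ⊕ 0x69 = 0x5B.
P2: D(K, 0x52) = 0x1E; 0x1E ⊕ 0x0A = 0x14.
P3: D(K, 0x3C) = 0x29; 0x29 ⊕ 0x52 = 0x7B.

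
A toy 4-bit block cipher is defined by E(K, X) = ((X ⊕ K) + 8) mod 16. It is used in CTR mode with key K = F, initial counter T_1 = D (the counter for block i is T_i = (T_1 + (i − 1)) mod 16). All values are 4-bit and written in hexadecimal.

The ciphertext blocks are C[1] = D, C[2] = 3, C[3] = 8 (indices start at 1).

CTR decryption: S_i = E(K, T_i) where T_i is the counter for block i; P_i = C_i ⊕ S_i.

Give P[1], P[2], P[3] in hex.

P[1] = 7, P[2] = A, P[3] = 0

P[1]: T = D, S = E(K, T) = A; D ⊕ A = 7.
P[2]: T = E, S = E(K, T) = 9; 3 ⊕ 9 = A.
P[3]: T = F, S = E(K, T) = 8; 8 ⊕ 8 = 0.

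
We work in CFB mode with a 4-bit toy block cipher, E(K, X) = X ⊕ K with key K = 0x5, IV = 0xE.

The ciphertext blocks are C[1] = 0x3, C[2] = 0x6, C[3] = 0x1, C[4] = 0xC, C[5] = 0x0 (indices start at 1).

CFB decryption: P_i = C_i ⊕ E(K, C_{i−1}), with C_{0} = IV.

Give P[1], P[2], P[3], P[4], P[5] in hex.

P[1]: E(K, 0xE) = 0xB; 0x3 ⊕ 0xB = 0x8.
P[2]: E(K, 0x3) = 0x6; 0x6 ⊕ 0x6 = 0x0.
P[3]: E(K, 0x6) = 0x3; 0x1 ⊕ 0x3 = 0x2.
P[4]: E(K, 0x1) = 0x4; 0xC ⊕ 0x4 = 0x8.
P[5]: E(K, 0xC) = 0x9; 0x0 ⊕ 0x9 = 0x9.

P[1] = 0x8, P[2] = 0x0, P[3] = 0x2, P[4] = 0x8, P[5] = 0x9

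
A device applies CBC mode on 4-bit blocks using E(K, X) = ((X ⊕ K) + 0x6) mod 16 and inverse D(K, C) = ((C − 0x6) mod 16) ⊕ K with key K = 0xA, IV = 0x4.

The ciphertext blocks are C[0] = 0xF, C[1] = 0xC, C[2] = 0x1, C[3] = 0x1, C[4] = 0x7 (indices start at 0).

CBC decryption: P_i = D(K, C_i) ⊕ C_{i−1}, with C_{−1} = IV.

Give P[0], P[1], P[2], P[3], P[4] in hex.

P[0]: D(K, 0xF) = 0x3; 0x3 ⊕ 0x4 = 0x7.
P[1]: D(K, 0xC) = 0xC; 0xC ⊕ 0xF = 0x3.
P[2]: D(K, 0x1) = 0x1; 0x1 ⊕ 0xC = 0xD.
P[3]: D(K, 0x1) = 0x1; 0x1 ⊕ 0x1 = 0x0.
P[4]: D(K, 0x7) = 0xB; 0xB ⊕ 0x1 = 0xA.

P[0] = 0x7, P[1] = 0x3, P[2] = 0xD, P[3] = 0x0, P[4] = 0xA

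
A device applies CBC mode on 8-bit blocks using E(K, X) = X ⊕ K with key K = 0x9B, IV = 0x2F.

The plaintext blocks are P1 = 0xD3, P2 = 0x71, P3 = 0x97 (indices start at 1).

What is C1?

CBC encryption: C_i = E(K, P_i ⊕ C_{i−1}), with C_{0} = IV.
C1: P1 ⊕ 0x2F = 0xFC; E(K, 0xFC) = 0x67.

C1 = 0x67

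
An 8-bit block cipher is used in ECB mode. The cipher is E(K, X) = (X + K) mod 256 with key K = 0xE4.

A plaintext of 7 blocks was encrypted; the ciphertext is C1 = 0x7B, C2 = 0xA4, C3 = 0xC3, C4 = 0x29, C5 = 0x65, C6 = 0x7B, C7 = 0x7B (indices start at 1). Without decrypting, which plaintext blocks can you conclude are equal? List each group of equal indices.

ECB encrypts each block independently with the same key, so equal ciphertext blocks imply equal plaintext blocks.
C1 = C6 = C7 = 0x7B, so P1 = P6 = P7.

P1 = P6 = P7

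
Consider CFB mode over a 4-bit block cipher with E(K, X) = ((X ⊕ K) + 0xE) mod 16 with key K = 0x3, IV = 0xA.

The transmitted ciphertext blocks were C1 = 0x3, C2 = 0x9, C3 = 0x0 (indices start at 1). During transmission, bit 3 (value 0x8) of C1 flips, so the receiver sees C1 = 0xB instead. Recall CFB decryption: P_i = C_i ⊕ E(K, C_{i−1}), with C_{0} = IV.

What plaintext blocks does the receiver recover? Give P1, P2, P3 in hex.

Only C1 changed, to 0xB. In CFB, a change in C_i flips the same bit in P_i and garbles P_{i+1}. Decrypting the received ciphertext:
P1: E(K, 0xA) = 0x7; 0xB ⊕ 0x7 = 0xC.
P2: E(K, 0xB) = 0x6; 0x9 ⊕ 0x6 = 0xF.
P3: E(K, 0x9) = 0x8; 0x0 ⊕ 0x8 = 0x8.
Blocks that differ from the original plaintext: P1, P2.

P1 = 0xC, P2 = 0xF, P3 = 0x8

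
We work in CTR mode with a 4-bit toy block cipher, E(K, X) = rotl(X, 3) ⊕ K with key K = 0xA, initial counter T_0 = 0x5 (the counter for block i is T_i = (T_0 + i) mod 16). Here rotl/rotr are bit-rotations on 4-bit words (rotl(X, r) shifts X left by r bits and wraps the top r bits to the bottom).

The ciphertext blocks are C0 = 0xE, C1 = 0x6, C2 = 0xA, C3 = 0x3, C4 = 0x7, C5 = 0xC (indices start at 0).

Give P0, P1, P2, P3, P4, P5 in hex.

P0 = 0xE, P1 = 0xF, P2 = 0xB, P3 = 0xD, P4 = 0x1, P5 = 0x3

CTR decryption: S_i = E(K, T_i) where T_i is the counter for block i; P_i = C_i ⊕ S_i.
P0: T = 0x5, S = E(K, T) = 0x0; 0xE ⊕ 0x0 = 0xE.
P1: T = 0x6, S = E(K, T) = 0x9; 0x6 ⊕ 0x9 = 0xF.
P2: T = 0x7, S = E(K, T) = 0x1; 0xA ⊕ 0x1 = 0xB.
P3: T = 0x8, S = E(K, T) = 0xE; 0x3 ⊕ 0xE = 0xD.
P4: T = 0x9, S = E(K, T) = 0x6; 0x7 ⊕ 0x6 = 0x1.
P5: T = 0xA, S = E(K, T) = 0xF; 0xC ⊕ 0xF = 0x3.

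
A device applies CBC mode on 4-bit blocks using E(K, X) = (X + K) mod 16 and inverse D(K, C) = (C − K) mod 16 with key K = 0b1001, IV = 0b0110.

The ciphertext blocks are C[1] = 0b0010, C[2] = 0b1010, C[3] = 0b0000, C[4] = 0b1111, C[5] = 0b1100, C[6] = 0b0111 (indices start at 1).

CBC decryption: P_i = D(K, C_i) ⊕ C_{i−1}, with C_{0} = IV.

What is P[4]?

P[4] = 0b0110

P[4]: D(K, 0b1111) = 0b0110; 0b0110 ⊕ 0b0000 = 0b0110.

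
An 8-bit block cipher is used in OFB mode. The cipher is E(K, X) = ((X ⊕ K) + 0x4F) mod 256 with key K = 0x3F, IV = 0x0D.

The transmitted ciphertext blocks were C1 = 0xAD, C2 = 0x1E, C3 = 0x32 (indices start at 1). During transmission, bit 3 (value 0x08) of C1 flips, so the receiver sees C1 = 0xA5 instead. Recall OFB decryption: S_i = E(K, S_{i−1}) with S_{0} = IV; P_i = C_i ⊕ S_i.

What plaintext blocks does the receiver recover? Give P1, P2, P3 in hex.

P1 = 0x24, P2 = 0x13, P3 = 0xB3

Only C1 changed, to 0xA5. In OFB, a change in C_i flips the same bit in P_i only; the keystream is unaffected. Decrypting the received ciphertext:
P1: S = E(K, 0x0D) = 0x81; 0xA5 ⊕ 0x81 = 0x24.
P2: S = E(K, 0x81) = 0x0D; 0x1E ⊕ 0x0D = 0x13.
P3: S = E(K, 0x0D) = 0x81; 0x32 ⊕ 0x81 = 0xB3.
Blocks that differ from the original plaintext: P1.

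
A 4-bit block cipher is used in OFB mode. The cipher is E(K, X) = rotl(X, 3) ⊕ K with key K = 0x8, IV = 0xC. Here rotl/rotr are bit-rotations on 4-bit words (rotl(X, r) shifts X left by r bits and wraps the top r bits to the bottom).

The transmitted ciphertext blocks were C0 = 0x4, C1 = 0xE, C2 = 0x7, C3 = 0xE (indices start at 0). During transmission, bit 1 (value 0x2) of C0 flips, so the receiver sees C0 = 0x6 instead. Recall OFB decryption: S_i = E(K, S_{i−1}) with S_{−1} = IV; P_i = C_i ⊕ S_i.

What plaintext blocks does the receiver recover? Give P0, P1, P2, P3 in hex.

Only C0 changed, to 0x6. In OFB, a change in C_i flips the same bit in P_i only; the keystream is unaffected. Decrypting the received ciphertext:
P0: S = E(K, 0xC) = 0xE; 0x6 ⊕ 0xE = 0x8.
P1: S = E(K, 0xE) = 0xF; 0xE ⊕ 0xF = 0x1.
P2: S = E(K, 0xF) = 0x7; 0x7 ⊕ 0x7 = 0x0.
P3: S = E(K, 0x7) = 0x3; 0xE ⊕ 0x3 = 0xD.
Blocks that differ from the original plaintext: P0.

P0 = 0x8, P1 = 0x1, P2 = 0x0, P3 = 0xD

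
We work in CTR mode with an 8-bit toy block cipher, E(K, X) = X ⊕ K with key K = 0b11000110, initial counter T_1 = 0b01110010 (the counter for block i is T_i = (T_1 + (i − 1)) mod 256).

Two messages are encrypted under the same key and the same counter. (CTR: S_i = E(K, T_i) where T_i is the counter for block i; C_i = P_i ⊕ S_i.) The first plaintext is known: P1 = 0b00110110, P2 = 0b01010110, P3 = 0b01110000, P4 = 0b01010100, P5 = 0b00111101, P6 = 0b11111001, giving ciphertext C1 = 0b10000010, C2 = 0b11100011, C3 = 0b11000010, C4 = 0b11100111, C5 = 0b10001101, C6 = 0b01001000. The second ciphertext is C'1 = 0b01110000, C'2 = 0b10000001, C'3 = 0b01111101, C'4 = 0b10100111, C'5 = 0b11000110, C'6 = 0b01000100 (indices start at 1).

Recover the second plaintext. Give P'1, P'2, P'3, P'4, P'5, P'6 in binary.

In CTR with a reused counter, both messages share the same keystream S_i, so C_i ⊕ C'_i = P_i ⊕ P'_i and thus P'_i = P_i ⊕ C_i ⊕ C'_i.
P'1: 0b00110110 ⊕ 0b10000010 ⊕ 0b01110000 = 0b11000100.
P'2: 0b01010110 ⊕ 0b11100011 ⊕ 0b10000001 = 0b00110100.
P'3: 0b01110000 ⊕ 0b11000010 ⊕ 0b01111101 = 0b11001111.
P'4: 0b01010100 ⊕ 0b11100111 ⊕ 0b10100111 = 0b00010100.
P'5: 0b00111101 ⊕ 0b10001101 ⊕ 0b11000110 = 0b01110110.
P'6: 0b11111001 ⊕ 0b01001000 ⊕ 0b01000100 = 0b11110101.

P'1 = 0b11000100, P'2 = 0b00110100, P'3 = 0b11001111, P'4 = 0b00010100, P'5 = 0b01110110, P'6 = 0b11110101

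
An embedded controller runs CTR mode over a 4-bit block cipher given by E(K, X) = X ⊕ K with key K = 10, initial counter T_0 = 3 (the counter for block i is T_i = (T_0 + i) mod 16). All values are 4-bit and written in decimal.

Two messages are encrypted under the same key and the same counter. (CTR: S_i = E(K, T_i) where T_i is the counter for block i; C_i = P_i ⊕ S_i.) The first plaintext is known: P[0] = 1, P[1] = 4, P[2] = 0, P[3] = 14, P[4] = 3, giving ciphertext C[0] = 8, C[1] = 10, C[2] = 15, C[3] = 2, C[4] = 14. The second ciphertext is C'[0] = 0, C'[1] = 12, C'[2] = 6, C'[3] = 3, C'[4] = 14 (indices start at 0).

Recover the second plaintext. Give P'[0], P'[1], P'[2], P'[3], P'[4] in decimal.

P'[0] = 9, P'[1] = 2, P'[2] = 9, P'[3] = 15, P'[4] = 3

In CTR with a reused counter, both messages share the same keystream S_i, so C_i ⊕ C'_i = P_i ⊕ P'_i and thus P'_i = P_i ⊕ C_i ⊕ C'_i.
P'[0]: 1 ⊕ 8 ⊕ 0 = 9.
P'[1]: 4 ⊕ 10 ⊕ 12 = 2.
P'[2]: 0 ⊕ 15 ⊕ 6 = 9.
P'[3]: 14 ⊕ 2 ⊕ 3 = 15.
P'[4]: 3 ⊕ 14 ⊕ 14 = 3.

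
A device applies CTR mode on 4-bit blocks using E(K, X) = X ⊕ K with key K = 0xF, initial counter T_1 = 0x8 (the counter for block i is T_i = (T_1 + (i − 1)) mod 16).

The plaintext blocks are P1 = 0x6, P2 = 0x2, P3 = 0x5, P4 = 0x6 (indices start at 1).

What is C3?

CTR encryption: S_i = E(K, T_i) where T_i is the counter for block i; C_i = P_i ⊕ S_i.
C1: T = 0x8, S = E(K, T) = 0x7; 0x6 ⊕ 0x7 = 0x1.
C2: T = 0x9, S = E(K, T) = 0x6; 0x2 ⊕ 0x6 = 0x4.
C3: T = 0xA, S = E(K, T) = 0x5; 0x5 ⊕ 0x5 = 0x0.

C3 = 0x0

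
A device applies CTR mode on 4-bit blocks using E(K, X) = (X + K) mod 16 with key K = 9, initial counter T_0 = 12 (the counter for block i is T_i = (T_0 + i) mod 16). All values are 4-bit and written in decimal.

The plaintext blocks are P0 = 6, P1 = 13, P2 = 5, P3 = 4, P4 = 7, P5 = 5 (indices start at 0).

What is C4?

CTR encryption: S_i = E(K, T_i) where T_i is the counter for block i; C_i = P_i ⊕ S_i.
C0: T = 12, S = E(K, T) = 5; 6 ⊕ 5 = 3.
C1: T = 13, S = E(K, T) = 6; 13 ⊕ 6 = 11.
C2: T = 14, S = E(K, T) = 7; 5 ⊕ 7 = 2.
C3: T = 15, S = E(K, T) = 8; 4 ⊕ 8 = 12.
C4: T = 0, S = E(K, T) = 9; 7 ⊕ 9 = 14.

C4 = 14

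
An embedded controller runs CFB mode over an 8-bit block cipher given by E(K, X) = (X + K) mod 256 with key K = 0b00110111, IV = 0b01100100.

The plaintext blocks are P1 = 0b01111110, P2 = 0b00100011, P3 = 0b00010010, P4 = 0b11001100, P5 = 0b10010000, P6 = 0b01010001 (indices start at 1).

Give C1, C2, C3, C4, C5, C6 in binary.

CFB encryption: C_i = P_i ⊕ E(K, C_{i−1}), with C_{0} = IV.
C1: E(K, 0b01100100) = 0b10011011; 0b01111110 ⊕ 0b10011011 = 0b11100101.
C2: E(K, 0b11100101) = 0b00011100; 0b00100011 ⊕ 0b00011100 = 0b00111111.
C3: E(K, 0b00111111) = 0b01110110; 0b00010010 ⊕ 0b01110110 = 0b01100100.
C4: E(K, 0b01100100) = 0b10011011; 0b11001100 ⊕ 0b10011011 = 0b01010111.
C5: E(K, 0b01010111) = 0b10001110; 0b10010000 ⊕ 0b10001110 = 0b00011110.
C6: E(K, 0b00011110) = 0b01010101; 0b01010001 ⊕ 0b01010101 = 0b00000100.

C1 = 0b11100101, C2 = 0b00111111, C3 = 0b01100100, C4 = 0b01010111, C5 = 0b00011110, C6 = 0b00000100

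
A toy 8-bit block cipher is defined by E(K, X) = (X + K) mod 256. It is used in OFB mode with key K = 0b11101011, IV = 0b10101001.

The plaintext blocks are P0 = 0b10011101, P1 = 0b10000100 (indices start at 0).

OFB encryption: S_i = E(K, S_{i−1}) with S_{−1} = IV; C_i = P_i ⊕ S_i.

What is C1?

C1 = 0b11111011

C0: S = E(K, 0b10101001) = 0b10010100; 0b10011101 ⊕ 0b10010100 = 0b00001001.
C1: S = E(K, 0b10010100) = 0b01111111; 0b10000100 ⊕ 0b01111111 = 0b11111011.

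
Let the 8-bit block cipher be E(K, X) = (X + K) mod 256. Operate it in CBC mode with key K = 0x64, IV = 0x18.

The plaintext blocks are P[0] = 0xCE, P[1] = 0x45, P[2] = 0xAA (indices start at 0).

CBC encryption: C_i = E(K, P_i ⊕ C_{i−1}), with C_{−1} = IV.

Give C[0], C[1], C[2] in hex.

C[0]: P[0] ⊕ 0x18 = 0xD6; E(K, 0xD6) = 0x3A.
C[1]: P[1] ⊕ 0x3A = 0x7F; E(K, 0x7F) = 0xE3.
C[2]: P[2] ⊕ 0xE3 = 0x49; E(K, 0x49) = 0xAD.

C[0] = 0x3A, C[1] = 0xE3, C[2] = 0xAD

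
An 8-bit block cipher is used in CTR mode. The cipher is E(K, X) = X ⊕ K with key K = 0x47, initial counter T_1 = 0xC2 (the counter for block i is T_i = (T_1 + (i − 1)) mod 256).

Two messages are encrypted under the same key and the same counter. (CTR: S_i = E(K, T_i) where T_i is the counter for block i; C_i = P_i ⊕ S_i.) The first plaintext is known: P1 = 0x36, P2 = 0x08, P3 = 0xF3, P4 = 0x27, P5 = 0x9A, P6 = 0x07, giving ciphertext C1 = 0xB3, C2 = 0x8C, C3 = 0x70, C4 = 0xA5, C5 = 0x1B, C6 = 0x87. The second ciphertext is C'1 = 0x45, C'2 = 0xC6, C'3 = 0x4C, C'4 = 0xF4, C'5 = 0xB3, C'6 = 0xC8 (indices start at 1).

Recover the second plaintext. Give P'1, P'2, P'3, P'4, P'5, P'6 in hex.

In CTR with a reused counter, both messages share the same keystream S_i, so C_i ⊕ C'_i = P_i ⊕ P'_i and thus P'_i = P_i ⊕ C_i ⊕ C'_i.
P'1: 0x36 ⊕ 0xB3 ⊕ 0x45 = 0xC0.
P'2: 0x08 ⊕ 0x8C ⊕ 0xC6 = 0x42.
P'3: 0xF3 ⊕ 0x70 ⊕ 0x4C = 0xCF.
P'4: 0x27 ⊕ 0xA5 ⊕ 0xF4 = 0x76.
P'5: 0x9A ⊕ 0x1B ⊕ 0xB3 = 0x32.
P'6: 0x07 ⊕ 0x87 ⊕ 0xC8 = 0x48.

P'1 = 0xC0, P'2 = 0x42, P'3 = 0xCF, P'4 = 0x76, P'5 = 0x32, P'6 = 0x48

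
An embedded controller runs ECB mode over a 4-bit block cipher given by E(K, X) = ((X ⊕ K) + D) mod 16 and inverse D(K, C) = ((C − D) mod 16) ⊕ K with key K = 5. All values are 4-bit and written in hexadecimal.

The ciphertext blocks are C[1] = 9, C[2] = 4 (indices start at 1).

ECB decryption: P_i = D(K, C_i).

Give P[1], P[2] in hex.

P[1] = 9, P[2] = 2

P[1]: D(K, 9) = 9.
P[2]: D(K, 4) = 2.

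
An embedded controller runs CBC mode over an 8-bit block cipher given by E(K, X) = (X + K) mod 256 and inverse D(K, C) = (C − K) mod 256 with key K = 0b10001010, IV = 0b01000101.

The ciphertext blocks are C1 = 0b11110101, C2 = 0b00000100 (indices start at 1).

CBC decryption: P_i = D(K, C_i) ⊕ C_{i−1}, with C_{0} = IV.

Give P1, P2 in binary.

P1 = 0b00101110, P2 = 0b10001111

P1: D(K, 0b11110101) = 0b01101011; 0b01101011 ⊕ 0b01000101 = 0b00101110.
P2: D(K, 0b00000100) = 0b01111010; 0b01111010 ⊕ 0b11110101 = 0b10001111.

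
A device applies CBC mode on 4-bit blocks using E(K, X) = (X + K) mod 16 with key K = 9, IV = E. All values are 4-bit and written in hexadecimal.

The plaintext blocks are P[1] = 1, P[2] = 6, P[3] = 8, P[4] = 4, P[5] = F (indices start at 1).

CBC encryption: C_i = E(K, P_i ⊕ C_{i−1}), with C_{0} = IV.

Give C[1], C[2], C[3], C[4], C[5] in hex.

C[1]: P[1] ⊕ E = F; E(K, F) = 8.
C[2]: P[2] ⊕ 8 = E; E(K, E) = 7.
C[3]: P[3] ⊕ 7 = F; E(K, F) = 8.
C[4]: P[4] ⊕ 8 = C; E(K, C) = 5.
C[5]: P[5] ⊕ 5 = A; E(K, A) = 3.

C[1] = 8, C[2] = 7, C[3] = 8, C[4] = 5, C[5] = 3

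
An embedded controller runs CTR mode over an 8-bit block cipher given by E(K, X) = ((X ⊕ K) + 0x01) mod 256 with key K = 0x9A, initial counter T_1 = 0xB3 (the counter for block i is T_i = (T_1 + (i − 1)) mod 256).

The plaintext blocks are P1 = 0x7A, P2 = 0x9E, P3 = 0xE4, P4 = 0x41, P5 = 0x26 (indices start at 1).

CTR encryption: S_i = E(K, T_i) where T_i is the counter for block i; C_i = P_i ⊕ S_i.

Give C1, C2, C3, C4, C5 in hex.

C1: T = 0xB3, S = E(K, T) = 0x2A; 0x7A ⊕ 0x2A = 0x50.
C2: T = 0xB4, S = E(K, T) = 0x2F; 0x9E ⊕ 0x2F = 0xB1.
C3: T = 0xB5, S = E(K, T) = 0x30; 0xE4 ⊕ 0x30 = 0xD4.
C4: T = 0xB6, S = E(K, T) = 0x2D; 0x41 ⊕ 0x2D = 0x6C.
C5: T = 0xB7, S = E(K, T) = 0x2E; 0x26 ⊕ 0x2E = 0x08.

C1 = 0x50, C2 = 0xB1, C3 = 0xD4, C4 = 0x6C, C5 = 0x08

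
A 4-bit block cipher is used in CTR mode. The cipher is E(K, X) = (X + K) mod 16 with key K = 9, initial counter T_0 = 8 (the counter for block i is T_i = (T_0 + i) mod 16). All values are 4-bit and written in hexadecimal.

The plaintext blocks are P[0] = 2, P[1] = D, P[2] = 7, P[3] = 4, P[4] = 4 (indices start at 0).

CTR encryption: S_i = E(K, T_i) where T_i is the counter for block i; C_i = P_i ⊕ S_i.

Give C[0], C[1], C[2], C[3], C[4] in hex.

C[0] = 3, C[1] = F, C[2] = 4, C[3] = 0, C[4] = 1

C[0]: T = 8, S = E(K, T) = 1; 2 ⊕ 1 = 3.
C[1]: T = 9, S = E(K, T) = 2; D ⊕ 2 = F.
C[2]: T = A, S = E(K, T) = 3; 7 ⊕ 3 = 4.
C[3]: T = B, S = E(K, T) = 4; 4 ⊕ 4 = 0.
C[4]: T = C, S = E(K, T) = 5; 4 ⊕ 5 = 1.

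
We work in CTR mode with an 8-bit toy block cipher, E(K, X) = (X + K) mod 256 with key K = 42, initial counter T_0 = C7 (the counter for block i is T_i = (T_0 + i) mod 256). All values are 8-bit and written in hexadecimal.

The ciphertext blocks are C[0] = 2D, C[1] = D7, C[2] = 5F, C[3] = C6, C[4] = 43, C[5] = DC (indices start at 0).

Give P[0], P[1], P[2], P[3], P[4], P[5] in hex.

CTR decryption: S_i = E(K, T_i) where T_i is the counter for block i; P_i = C_i ⊕ S_i.
P[0]: T = C7, S = E(K, T) = 09; 2D ⊕ 09 = 24.
P[1]: T = C8, S = E(K, T) = 0A; D7 ⊕ 0A = DD.
P[2]: T = C9, S = E(K, T) = 0B; 5F ⊕ 0B = 54.
P[3]: T = CA, S = E(K, T) = 0C; C6 ⊕ 0C = CA.
P[4]: T = CB, S = E(K, T) = 0D; 43 ⊕ 0D = 4E.
P[5]: T = CC, S = E(K, T) = 0E; DC ⊕ 0E = D2.

P[0] = 24, P[1] = DD, P[2] = 54, P[3] = CA, P[4] = 4E, P[5] = D2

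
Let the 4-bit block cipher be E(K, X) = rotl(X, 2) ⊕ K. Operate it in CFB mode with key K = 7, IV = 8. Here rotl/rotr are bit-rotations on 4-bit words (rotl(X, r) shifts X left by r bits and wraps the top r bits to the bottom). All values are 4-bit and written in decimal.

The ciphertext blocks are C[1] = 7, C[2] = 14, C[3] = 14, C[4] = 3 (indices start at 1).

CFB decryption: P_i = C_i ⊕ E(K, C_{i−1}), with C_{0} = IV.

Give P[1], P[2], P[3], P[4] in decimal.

P[1]: E(K, 8) = 5; 7 ⊕ 5 = 2.
P[2]: E(K, 7) = 10; 14 ⊕ 10 = 4.
P[3]: E(K, 14) = 12; 14 ⊕ 12 = 2.
P[4]: E(K, 14) = 12; 3 ⊕ 12 = 15.

P[1] = 2, P[2] = 4, P[3] = 2, P[4] = 15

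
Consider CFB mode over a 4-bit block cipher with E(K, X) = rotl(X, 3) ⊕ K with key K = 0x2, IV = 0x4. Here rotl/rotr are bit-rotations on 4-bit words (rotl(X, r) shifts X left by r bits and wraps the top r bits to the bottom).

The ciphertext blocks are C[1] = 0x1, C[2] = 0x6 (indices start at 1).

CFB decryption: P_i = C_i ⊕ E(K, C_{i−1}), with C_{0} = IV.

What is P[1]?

P[1]: E(K, 0x4) = 0x0; 0x1 ⊕ 0x0 = 0x1.

P[1] = 0x1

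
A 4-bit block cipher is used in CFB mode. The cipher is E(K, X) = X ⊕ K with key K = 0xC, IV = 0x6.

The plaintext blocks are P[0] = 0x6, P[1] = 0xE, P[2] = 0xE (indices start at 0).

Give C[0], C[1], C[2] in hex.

C[0] = 0xC, C[1] = 0xE, C[2] = 0xC

CFB encryption: C_i = P_i ⊕ E(K, C_{i−1}), with C_{−1} = IV.
C[0]: E(K, 0x6) = 0xA; 0x6 ⊕ 0xA = 0xC.
C[1]: E(K, 0xC) = 0x0; 0xE ⊕ 0x0 = 0xE.
C[2]: E(K, 0xE) = 0x2; 0xE ⊕ 0x2 = 0xC.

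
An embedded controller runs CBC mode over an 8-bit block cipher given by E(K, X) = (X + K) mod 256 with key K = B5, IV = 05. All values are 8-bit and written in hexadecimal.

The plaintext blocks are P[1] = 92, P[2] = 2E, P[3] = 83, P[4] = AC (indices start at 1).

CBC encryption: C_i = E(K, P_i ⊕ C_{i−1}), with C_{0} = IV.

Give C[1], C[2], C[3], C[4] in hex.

C[1] = 4C, C[2] = 17, C[3] = 49, C[4] = 9A

C[1]: P[1] ⊕ 05 = 97; E(K, 97) = 4C.
C[2]: P[2] ⊕ 4C = 62; E(K, 62) = 17.
C[3]: P[3] ⊕ 17 = 94; E(K, 94) = 49.
C[4]: P[4] ⊕ 49 = E5; E(K, E5) = 9A.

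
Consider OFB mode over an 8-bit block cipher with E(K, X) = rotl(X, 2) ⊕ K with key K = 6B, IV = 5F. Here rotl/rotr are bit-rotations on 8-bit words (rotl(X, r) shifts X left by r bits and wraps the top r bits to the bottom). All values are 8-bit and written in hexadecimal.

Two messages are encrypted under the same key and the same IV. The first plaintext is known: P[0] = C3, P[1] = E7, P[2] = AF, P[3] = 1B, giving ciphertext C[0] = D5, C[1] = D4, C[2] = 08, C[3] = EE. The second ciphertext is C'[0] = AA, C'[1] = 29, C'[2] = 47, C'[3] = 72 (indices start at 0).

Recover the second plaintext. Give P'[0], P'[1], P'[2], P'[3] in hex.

P'[0] = BC, P'[1] = 1A, P'[2] = E0, P'[3] = 87

In OFB with a reused IV, both messages share the same keystream S_i, so C_i ⊕ C'_i = P_i ⊕ P'_i and thus P'_i = P_i ⊕ C_i ⊕ C'_i.
P'[0]: C3 ⊕ D5 ⊕ AA = BC.
P'[1]: E7 ⊕ D4 ⊕ 29 = 1A.
P'[2]: AF ⊕ 08 ⊕ 47 = E0.
P'[3]: 1B ⊕ EE ⊕ 72 = 87.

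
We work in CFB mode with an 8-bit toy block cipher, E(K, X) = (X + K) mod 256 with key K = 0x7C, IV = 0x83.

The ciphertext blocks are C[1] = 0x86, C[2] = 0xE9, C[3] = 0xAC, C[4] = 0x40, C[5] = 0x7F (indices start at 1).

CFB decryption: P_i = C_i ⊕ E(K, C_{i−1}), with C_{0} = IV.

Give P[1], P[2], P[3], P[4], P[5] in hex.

P[1] = 0x79, P[2] = 0xEB, P[3] = 0xC9, P[4] = 0x68, P[5] = 0xC3

P[1]: E(K, 0x83) = 0xFF; 0x86 ⊕ 0xFF = 0x79.
P[2]: E(K, 0x86) = 0x02; 0xE9 ⊕ 0x02 = 0xEB.
P[3]: E(K, 0xE9) = 0x65; 0xAC ⊕ 0x65 = 0xC9.
P[4]: E(K, 0xAC) = 0x28; 0x40 ⊕ 0x28 = 0x68.
P[5]: E(K, 0x40) = 0xBC; 0x7F ⊕ 0xBC = 0xC3.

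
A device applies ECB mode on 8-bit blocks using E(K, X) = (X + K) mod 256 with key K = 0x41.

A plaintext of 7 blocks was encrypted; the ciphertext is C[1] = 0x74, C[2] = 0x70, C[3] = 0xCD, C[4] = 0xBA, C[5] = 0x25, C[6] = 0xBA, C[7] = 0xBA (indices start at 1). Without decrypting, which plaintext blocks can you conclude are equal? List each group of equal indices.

P[4] = P[6] = P[7]

ECB encrypts each block independently with the same key, so equal ciphertext blocks imply equal plaintext blocks.
C[4] = C[6] = C[7] = 0xBA, so P[4] = P[6] = P[7].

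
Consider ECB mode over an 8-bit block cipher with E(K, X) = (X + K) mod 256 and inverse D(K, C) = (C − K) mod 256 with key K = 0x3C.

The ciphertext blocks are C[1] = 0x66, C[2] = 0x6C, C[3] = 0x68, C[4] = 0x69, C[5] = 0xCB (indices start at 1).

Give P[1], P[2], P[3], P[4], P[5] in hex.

P[1] = 0x2A, P[2] = 0x30, P[3] = 0x2C, P[4] = 0x2D, P[5] = 0x8F

ECB decryption: P_i = D(K, C_i).
P[1]: D(K, 0x66) = 0x2A.
P[2]: D(K, 0x6C) = 0x30.
P[3]: D(K, 0x68) = 0x2C.
P[4]: D(K, 0x69) = 0x2D.
P[5]: D(K, 0xCB) = 0x8F.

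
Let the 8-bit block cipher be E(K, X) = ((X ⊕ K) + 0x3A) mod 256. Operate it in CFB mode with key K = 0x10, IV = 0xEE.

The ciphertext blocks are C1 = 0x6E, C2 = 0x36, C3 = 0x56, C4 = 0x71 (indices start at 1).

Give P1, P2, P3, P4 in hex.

P1 = 0x56, P2 = 0x8E, P3 = 0x36, P4 = 0xF1

CFB decryption: P_i = C_i ⊕ E(K, C_{i−1}), with C_{0} = IV.
P1: E(K, 0xEE) = 0x38; 0x6E ⊕ 0x38 = 0x56.
P2: E(K, 0x6E) = 0xB8; 0x36 ⊕ 0xB8 = 0x8E.
P3: E(K, 0x36) = 0x60; 0x56 ⊕ 0x60 = 0x36.
P4: E(K, 0x56) = 0x80; 0x71 ⊕ 0x80 = 0xF1.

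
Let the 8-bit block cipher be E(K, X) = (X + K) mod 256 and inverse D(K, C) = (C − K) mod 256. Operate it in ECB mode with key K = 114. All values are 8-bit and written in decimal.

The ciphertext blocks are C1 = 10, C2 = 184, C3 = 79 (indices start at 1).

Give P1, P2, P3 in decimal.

ECB decryption: P_i = D(K, C_i).
P1: D(K, 10) = 152.
P2: D(K, 184) = 70.
P3: D(K, 79) = 221.

P1 = 152, P2 = 70, P3 = 221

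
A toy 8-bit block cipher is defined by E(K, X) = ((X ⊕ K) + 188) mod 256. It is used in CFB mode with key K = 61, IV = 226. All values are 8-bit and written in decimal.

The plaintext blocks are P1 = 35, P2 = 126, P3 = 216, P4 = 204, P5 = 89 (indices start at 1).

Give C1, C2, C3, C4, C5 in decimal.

CFB encryption: C_i = P_i ⊕ E(K, C_{i−1}), with C_{0} = IV.
C1: E(K, 226) = 155; 35 ⊕ 155 = 184.
C2: E(K, 184) = 65; 126 ⊕ 65 = 63.
C3: E(K, 63) = 190; 216 ⊕ 190 = 102.
C4: E(K, 102) = 23; 204 ⊕ 23 = 219.
C5: E(K, 219) = 162; 89 ⊕ 162 = 251.

C1 = 184, C2 = 63, C3 = 102, C4 = 219, C5 = 251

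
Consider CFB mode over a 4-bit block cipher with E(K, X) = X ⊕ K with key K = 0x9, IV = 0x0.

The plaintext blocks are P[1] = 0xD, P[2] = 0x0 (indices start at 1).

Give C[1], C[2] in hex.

CFB encryption: C_i = P_i ⊕ E(K, C_{i−1}), with C_{0} = IV.
C[1]: E(K, 0x0) = 0x9; 0xD ⊕ 0x9 = 0x4.
C[2]: E(K, 0x4) = 0xD; 0x0 ⊕ 0xD = 0xD.

C[1] = 0x4, C[2] = 0xD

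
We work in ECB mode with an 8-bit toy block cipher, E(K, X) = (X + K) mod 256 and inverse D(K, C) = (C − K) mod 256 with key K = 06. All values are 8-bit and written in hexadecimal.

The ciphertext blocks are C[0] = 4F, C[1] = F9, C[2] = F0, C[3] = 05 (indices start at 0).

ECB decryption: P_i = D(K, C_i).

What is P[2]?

P[2]: D(K, F0) = EA.

P[2] = EA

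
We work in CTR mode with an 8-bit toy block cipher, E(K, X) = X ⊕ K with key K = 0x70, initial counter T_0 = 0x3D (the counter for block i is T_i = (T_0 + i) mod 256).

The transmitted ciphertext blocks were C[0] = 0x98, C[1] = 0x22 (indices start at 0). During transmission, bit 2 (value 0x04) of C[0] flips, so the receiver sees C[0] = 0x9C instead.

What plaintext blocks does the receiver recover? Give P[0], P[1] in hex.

CTR decryption: S_i = E(K, T_i) where T_i is the counter for block i; P_i = C_i ⊕ S_i.
Only C[0] changed, to 0x9C. In CTR, a change in C_i flips the same bit in P_i only; the keystream is unaffected. Decrypting the received ciphertext:
P[0]: T = 0x3D, S = E(K, T) = 0x4D; 0x9C ⊕ 0x4D = 0xD1.
P[1]: T = 0x3E, S = E(K, T) = 0x4E; 0x22 ⊕ 0x4E = 0x6C.
Blocks that differ from the original plaintext: P[0].

P[0] = 0xD1, P[1] = 0x6C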